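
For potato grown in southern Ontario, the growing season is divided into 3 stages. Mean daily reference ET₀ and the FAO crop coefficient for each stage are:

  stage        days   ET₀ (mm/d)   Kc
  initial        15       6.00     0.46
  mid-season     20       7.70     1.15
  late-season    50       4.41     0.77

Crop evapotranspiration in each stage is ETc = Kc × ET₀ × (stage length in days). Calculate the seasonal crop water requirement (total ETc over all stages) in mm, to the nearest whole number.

initial: 0.46 × 6.00 × 15 = 41.40 mm
mid-season: 1.15 × 7.70 × 20 = 177.10 mm
late-season: 0.77 × 4.41 × 50 = 169.79 mm
Seasonal total = 388.29 mm

388 mm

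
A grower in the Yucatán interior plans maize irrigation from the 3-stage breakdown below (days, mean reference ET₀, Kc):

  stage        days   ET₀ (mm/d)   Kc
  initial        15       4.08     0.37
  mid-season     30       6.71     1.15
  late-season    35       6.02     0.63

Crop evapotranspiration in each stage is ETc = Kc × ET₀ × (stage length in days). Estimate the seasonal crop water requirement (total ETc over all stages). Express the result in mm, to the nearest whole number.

initial: 0.37 × 4.08 × 15 = 22.64 mm
mid-season: 1.15 × 6.71 × 30 = 231.50 mm
late-season: 0.63 × 6.02 × 35 = 132.74 mm
Seasonal total = 386.88 mm

387 mm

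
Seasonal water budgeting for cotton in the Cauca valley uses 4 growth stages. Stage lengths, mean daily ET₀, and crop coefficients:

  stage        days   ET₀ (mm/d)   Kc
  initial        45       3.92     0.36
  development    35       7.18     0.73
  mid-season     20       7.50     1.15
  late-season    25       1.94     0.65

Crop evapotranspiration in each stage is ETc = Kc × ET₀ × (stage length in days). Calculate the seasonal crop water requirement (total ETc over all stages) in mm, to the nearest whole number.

initial: 0.36 × 3.92 × 45 = 63.50 mm
development: 0.73 × 7.18 × 35 = 183.45 mm
mid-season: 1.15 × 7.50 × 20 = 172.50 mm
late-season: 0.65 × 1.94 × 25 = 31.53 mm
Seasonal total = 450.98 mm

451 mm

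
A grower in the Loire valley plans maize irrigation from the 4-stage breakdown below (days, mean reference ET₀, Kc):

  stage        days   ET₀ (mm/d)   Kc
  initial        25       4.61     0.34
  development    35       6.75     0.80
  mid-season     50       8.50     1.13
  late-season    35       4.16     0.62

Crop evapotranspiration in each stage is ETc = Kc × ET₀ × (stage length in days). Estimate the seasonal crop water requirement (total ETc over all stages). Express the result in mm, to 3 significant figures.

initial: 0.34 × 4.61 × 25 = 39.19 mm
development: 0.80 × 6.75 × 35 = 189.00 mm
mid-season: 1.13 × 8.50 × 50 = 480.25 mm
late-season: 0.62 × 4.16 × 35 = 90.27 mm
Seasonal total = 798.71 mm

799 mm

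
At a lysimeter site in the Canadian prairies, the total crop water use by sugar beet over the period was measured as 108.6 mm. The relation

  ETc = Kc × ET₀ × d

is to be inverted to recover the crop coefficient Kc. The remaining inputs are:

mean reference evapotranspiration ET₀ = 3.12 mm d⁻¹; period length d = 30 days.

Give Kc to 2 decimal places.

ETc = Kc × ET₀ × d  ⇒  Kc = ETc / (ET₀ × d)
Kc = 108.6 / (3.12 × 30) = 108.6 / 93.60 = 1.1603

1.16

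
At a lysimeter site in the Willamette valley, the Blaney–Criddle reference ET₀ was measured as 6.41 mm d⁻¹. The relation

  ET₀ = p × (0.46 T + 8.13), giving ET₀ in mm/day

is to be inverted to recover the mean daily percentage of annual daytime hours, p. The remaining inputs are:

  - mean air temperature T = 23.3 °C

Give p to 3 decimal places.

p = ET₀ / (0.46 T + 8.13) = 6.41 / (0.46 × 23.3 + 8.13) = 6.41 / 18.848 = 0.3401

0.340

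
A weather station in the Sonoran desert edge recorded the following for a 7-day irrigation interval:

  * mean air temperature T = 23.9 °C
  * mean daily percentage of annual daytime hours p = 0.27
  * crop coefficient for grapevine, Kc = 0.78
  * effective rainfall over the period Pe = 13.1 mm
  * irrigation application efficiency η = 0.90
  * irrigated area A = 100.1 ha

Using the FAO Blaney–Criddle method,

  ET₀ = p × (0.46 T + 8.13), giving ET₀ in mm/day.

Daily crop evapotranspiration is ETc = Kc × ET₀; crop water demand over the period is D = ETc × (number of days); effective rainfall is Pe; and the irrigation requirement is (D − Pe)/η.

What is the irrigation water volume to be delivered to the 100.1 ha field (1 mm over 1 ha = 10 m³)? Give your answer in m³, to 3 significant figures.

16800 m³

ET₀ = 0.27 × (0.46 × 23.9 + 8.13) = 0.27 × 19.124 = 5.1635 mm/d
ETc = Kc × ET₀ = 0.78 × 5.1635 = 4.0275 mm/d
Crop demand D = ETc × 7 d = 4.0275 × 7 = 28.193 mm
D − Pe = 28.193 − 13.1 = 15.093 mm
Gross irrigation = 15.093 / 0.90 = 16.770 mm
Volume = 16.770 mm × 100.1 ha × 10 = 16786.8 m³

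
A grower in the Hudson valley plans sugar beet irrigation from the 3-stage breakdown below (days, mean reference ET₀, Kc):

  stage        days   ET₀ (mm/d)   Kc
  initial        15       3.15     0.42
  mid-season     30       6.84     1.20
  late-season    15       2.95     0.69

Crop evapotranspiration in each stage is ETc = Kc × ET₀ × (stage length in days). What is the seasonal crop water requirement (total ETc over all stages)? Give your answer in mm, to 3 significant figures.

initial: 0.42 × 3.15 × 15 = 19.85 mm
mid-season: 1.20 × 6.84 × 30 = 246.24 mm
late-season: 0.69 × 2.95 × 15 = 30.53 mm
Seasonal total = 296.62 mm

297 mm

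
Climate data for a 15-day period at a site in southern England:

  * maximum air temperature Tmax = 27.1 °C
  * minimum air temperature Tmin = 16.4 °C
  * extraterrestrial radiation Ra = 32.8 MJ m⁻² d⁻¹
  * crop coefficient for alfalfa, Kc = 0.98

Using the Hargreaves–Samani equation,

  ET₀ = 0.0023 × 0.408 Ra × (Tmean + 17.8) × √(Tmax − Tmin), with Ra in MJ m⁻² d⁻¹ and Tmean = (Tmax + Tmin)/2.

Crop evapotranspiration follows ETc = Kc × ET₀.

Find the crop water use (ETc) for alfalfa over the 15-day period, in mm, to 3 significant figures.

Tmean = (27.1 + 16.4)/2 = 21.75 °C
0.408 Ra = 0.408 × 32.8 = 13.3824 mm/d equivalent
ET₀ = 0.0023 × 13.3824 × (21.75 + 17.8) × √10.7 = 0.0023 × 13.3824 × 39.55 × 3.2711 = 3.9820 mm/d
ETc = Kc × ET₀ = 0.98 × 3.9820 = 3.9024 mm/d
Over 15 days: 3.9024 × 15 = 58.536 mm

58.5 mm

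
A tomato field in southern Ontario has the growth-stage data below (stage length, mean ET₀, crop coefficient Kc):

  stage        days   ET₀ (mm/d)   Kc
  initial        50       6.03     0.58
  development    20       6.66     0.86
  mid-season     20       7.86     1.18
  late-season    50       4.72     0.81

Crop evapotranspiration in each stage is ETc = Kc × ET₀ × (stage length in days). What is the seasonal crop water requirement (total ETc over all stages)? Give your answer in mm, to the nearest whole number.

666 mm

initial: 0.58 × 6.03 × 50 = 174.87 mm
development: 0.86 × 6.66 × 20 = 114.55 mm
mid-season: 1.18 × 7.86 × 20 = 185.50 mm
late-season: 0.81 × 4.72 × 50 = 191.16 mm
Seasonal total = 666.08 mm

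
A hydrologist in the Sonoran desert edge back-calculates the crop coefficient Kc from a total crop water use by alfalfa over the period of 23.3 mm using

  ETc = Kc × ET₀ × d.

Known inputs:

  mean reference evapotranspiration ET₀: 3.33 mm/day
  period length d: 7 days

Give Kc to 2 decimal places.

1.00

ETc = Kc × ET₀ × d  ⇒  Kc = ETc / (ET₀ × d)
Kc = 23.3 / (3.33 × 7) = 23.3 / 23.31 = 0.9996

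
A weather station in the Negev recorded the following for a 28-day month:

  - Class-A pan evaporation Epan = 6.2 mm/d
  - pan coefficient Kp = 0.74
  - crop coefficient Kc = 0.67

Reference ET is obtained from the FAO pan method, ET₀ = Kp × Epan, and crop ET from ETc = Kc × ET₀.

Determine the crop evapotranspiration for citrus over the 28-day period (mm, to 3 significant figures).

86.1 mm

ET₀ = 0.74 × 6.2 = 4.5880 mm/d
ETc = Kc × ET₀ = 0.67 × 4.5880 = 3.0740 mm/d
Over 28 days: 3.0740 × 28 = 86.072 mm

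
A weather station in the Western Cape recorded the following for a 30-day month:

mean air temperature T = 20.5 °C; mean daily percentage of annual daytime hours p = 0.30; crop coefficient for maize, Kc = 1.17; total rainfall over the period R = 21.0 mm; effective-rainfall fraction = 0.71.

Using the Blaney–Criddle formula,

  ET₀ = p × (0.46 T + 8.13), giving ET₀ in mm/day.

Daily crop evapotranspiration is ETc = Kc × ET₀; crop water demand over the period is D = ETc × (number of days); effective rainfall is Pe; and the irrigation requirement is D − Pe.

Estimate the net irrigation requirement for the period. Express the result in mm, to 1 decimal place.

170.0 mm

ET₀ = 0.30 × (0.46 × 20.5 + 8.13) = 0.30 × 17.560 = 5.2680 mm/d
ETc = Kc × ET₀ = 1.17 × 5.2680 = 6.1636 mm/d
Crop demand D = ETc × 30 d = 6.1636 × 30 = 184.908 mm
Pe = 0.71 × 21.0 = 14.910 mm
D − Pe = 184.908 − 14.910 = 169.998 mm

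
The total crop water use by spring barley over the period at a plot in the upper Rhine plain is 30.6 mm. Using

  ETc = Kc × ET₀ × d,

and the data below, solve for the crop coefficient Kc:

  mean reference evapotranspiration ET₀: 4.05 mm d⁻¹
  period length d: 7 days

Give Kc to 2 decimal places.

1.08

ETc = Kc × ET₀ × d  ⇒  Kc = ETc / (ET₀ × d)
Kc = 30.6 / (4.05 × 7) = 30.6 / 28.35 = 1.0794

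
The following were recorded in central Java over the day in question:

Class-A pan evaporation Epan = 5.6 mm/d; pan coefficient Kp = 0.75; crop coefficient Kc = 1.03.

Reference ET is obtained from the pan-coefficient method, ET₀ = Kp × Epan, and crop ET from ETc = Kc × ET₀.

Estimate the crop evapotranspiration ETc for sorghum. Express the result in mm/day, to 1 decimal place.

4.3 mm/day

ET₀ = 0.75 × 5.6 = 4.2000 mm/d
ETc = Kc × ET₀ = 1.03 × 4.2000 = 4.3260 mm/d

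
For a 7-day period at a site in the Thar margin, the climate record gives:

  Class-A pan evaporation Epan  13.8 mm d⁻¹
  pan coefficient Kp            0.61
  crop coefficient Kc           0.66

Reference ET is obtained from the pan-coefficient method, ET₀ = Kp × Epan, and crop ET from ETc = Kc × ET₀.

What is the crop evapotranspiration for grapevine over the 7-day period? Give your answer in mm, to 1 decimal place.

38.9 mm

ET₀ = 0.61 × 13.8 = 8.4180 mm/d
ETc = Kc × ET₀ = 0.66 × 8.4180 = 5.5559 mm/d
Over 7 days: 5.5559 × 7 = 38.891 mm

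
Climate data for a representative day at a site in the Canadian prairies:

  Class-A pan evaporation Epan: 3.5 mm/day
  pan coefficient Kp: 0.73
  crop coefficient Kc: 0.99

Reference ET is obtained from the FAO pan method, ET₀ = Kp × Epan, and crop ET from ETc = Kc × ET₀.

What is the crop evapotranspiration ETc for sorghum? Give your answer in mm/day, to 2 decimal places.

ET₀ = 0.73 × 3.5 = 2.5550 mm/d
ETc = Kc × ET₀ = 0.99 × 2.5550 = 2.5295 mm/d

2.53 mm/day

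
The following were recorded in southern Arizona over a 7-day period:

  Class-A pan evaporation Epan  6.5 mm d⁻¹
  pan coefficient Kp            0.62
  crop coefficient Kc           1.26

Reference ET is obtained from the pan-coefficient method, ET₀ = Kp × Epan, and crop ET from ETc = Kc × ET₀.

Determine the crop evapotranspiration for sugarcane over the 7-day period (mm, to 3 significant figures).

ET₀ = 0.62 × 6.5 = 4.0300 mm/d
ETc = Kc × ET₀ = 1.26 × 4.0300 = 5.0778 mm/d
Over 7 days: 5.0778 × 7 = 35.545 mm

35.5 mm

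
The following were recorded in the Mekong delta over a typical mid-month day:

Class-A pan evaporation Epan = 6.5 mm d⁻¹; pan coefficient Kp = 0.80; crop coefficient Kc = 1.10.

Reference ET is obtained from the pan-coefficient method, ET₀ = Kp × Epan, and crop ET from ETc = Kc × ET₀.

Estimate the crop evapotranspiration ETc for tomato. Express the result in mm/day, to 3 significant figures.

5.72 mm/day

ET₀ = 0.80 × 6.5 = 5.2000 mm/d
ETc = Kc × ET₀ = 1.10 × 5.2000 = 5.7200 mm/d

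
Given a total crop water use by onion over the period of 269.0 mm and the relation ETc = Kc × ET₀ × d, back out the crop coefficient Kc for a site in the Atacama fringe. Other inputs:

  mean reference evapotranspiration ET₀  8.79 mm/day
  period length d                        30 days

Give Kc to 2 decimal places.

1.02

ETc = Kc × ET₀ × d  ⇒  Kc = ETc / (ET₀ × d)
Kc = 269.0 / (8.79 × 30) = 269.0 / 263.70 = 1.0201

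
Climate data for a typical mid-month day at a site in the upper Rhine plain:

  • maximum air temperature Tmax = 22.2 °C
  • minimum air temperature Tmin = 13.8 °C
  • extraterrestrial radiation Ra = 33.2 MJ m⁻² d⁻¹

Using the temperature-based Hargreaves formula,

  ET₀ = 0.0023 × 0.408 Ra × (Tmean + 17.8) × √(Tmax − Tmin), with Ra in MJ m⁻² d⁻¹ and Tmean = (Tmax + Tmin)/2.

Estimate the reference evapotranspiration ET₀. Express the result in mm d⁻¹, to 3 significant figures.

Tmean = (22.2 + 13.8)/2 = 18.00 °C
0.408 Ra = 0.408 × 33.2 = 13.5456 mm/d equivalent
ET₀ = 0.0023 × 13.5456 × (18.00 + 17.8) × √8.4 = 0.0023 × 13.5456 × 35.80 × 2.8983 = 3.2326 mm/d

3.23 mm d⁻¹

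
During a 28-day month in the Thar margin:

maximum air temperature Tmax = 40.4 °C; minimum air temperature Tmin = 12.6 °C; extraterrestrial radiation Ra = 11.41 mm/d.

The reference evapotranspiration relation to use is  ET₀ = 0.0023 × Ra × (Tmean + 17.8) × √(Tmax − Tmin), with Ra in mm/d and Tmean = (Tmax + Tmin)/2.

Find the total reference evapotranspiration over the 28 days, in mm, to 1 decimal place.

171.6 mm

Tmean = (40.4 + 12.6)/2 = 26.50 °C
ET₀ = 0.0023 × 11.41 × (26.50 + 17.8) × √27.8 = 0.0023 × 11.41 × 44.30 × 5.2726 = 6.1297 mm/d
Over 28 days: 6.1297 × 28 = 171.632 mm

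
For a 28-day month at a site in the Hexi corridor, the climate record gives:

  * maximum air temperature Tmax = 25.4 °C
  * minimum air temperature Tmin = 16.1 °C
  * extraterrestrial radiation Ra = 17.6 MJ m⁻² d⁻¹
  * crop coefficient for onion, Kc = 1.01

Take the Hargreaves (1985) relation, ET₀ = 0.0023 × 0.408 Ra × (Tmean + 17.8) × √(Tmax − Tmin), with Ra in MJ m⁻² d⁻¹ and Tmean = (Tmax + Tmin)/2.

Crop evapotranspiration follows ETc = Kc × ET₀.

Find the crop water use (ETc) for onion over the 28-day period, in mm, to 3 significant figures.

Tmean = (25.4 + 16.1)/2 = 20.75 °C
0.408 Ra = 0.408 × 17.6 = 7.1808 mm/d equivalent
ET₀ = 0.0023 × 7.1808 × (20.75 + 17.8) × √9.3 = 0.0023 × 7.1808 × 38.55 × 3.0496 = 1.9416 mm/d
ETc = Kc × ET₀ = 1.01 × 1.9416 = 1.9610 mm/d
Over 28 days: 1.9610 × 28 = 54.908 mm

54.9 mm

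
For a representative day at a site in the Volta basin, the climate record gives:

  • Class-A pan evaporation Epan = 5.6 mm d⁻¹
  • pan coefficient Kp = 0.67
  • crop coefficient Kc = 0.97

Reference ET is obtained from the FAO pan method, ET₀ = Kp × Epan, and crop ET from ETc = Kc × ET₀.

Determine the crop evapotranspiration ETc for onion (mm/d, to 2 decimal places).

3.64 mm/d

ET₀ = 0.67 × 5.6 = 3.7520 mm/d
ETc = Kc × ET₀ = 0.97 × 3.7520 = 3.6394 mm/d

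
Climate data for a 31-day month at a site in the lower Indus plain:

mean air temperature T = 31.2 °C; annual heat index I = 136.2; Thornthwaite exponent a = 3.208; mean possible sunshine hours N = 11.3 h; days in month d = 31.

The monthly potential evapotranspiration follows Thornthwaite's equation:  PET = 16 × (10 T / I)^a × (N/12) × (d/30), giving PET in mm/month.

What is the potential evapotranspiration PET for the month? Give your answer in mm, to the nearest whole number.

222 mm

10T/I = 10 × 31.2 / 136.2 = 2.2907
(10T/I)^a = 2.2907^3.208 = 14.2816
Uncorrected PET = 16 × 14.2816 = 228.506 mm
Correction = (N/12)(d/30) = (11.3/12)(31/30) = 0.9731
PET = 228.506 × 0.9731 = 222.359 mm/month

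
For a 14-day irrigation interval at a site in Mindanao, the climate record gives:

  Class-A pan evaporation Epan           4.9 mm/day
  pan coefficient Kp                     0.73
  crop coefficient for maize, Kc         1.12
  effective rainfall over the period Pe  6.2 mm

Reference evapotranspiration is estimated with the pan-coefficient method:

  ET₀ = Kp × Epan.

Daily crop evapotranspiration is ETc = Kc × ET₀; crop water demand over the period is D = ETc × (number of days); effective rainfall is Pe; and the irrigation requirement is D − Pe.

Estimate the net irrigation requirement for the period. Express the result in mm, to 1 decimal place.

49.9 mm

ET₀ = 0.73 × 4.9 = 3.5770 mm/d
ETc = Kc × ET₀ = 1.12 × 3.5770 = 4.0062 mm/d
Crop demand D = ETc × 14 d = 4.0062 × 14 = 56.087 mm
D − Pe = 56.087 − 6.2 = 49.887 mm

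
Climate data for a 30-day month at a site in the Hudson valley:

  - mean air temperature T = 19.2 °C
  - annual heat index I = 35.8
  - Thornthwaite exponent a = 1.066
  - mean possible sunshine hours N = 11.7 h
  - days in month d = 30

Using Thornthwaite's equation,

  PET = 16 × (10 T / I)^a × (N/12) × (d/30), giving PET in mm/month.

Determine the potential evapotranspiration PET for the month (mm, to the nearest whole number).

93 mm

10T/I = 10 × 19.2 / 35.8 = 5.3631
(10T/I)^a = 5.3631^1.066 = 5.9918
Uncorrected PET = 16 × 5.9918 = 95.869 mm
Correction = (N/12)(d/30) = (11.7/12)(30/30) = 0.9750
PET = 95.869 × 0.9750 = 93.472 mm/month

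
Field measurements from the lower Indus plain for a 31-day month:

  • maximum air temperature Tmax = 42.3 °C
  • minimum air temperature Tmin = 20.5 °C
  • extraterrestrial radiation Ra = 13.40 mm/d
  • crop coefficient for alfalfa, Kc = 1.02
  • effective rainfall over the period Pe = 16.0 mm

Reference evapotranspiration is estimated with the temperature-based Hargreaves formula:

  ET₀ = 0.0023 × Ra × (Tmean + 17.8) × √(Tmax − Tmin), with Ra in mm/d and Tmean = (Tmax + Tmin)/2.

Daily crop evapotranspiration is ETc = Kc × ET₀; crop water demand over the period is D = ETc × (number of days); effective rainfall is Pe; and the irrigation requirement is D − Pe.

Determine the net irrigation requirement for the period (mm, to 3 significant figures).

Tmean = (42.3 + 20.5)/2 = 31.40 °C
ET₀ = 0.0023 × 13.40 × (31.40 + 17.8) × √21.8 = 0.0023 × 13.40 × 49.20 × 4.6690 = 7.0798 mm/d
ETc = Kc × ET₀ = 1.02 × 7.0798 = 7.2214 mm/d
Crop demand D = ETc × 31 d = 7.2214 × 31 = 223.863 mm
D − Pe = 223.863 − 16.0 = 207.863 mm

208 mm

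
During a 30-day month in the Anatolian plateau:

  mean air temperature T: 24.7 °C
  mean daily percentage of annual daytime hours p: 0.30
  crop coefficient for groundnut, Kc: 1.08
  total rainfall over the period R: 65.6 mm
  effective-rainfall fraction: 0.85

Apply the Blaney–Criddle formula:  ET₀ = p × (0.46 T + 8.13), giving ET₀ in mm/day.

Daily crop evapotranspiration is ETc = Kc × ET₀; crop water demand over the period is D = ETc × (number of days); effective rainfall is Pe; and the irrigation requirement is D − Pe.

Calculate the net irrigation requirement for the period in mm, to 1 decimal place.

133.7 mm

ET₀ = 0.30 × (0.46 × 24.7 + 8.13) = 0.30 × 19.492 = 5.8476 mm/d
ETc = Kc × ET₀ = 1.08 × 5.8476 = 6.3154 mm/d
Crop demand D = ETc × 30 d = 6.3154 × 30 = 189.462 mm
Pe = 0.85 × 65.6 = 55.760 mm
D − Pe = 189.462 − 55.760 = 133.702 mm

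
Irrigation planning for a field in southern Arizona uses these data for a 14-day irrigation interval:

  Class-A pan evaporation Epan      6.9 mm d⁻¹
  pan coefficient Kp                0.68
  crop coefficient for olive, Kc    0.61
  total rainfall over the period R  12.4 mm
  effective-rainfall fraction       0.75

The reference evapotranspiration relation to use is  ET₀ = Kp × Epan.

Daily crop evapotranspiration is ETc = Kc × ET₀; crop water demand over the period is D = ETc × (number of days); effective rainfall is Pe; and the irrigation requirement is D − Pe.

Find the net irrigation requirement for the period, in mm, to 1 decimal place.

30.8 mm

ET₀ = 0.68 × 6.9 = 4.6920 mm/d
ETc = Kc × ET₀ = 0.61 × 4.6920 = 2.8621 mm/d
Crop demand D = ETc × 14 d = 2.8621 × 14 = 40.069 mm
Pe = 0.75 × 12.4 = 9.300 mm
D − Pe = 40.069 − 9.300 = 30.769 mm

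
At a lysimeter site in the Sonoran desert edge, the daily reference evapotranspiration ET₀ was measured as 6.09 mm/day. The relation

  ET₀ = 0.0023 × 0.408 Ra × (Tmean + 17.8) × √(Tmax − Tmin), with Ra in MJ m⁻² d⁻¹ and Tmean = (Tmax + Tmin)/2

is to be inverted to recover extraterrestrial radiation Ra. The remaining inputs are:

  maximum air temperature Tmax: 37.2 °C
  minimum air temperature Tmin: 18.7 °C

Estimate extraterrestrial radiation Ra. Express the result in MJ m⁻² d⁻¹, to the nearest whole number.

Tmean = (37.2+18.7)/2 = 27.95 °C; ΔT = 18.5
Ra = ET₀ / [0.0023 × 0.408 × (Tmean+17.8) × √ΔT]
   = 6.09 / (0.0023 × 0.408 × 45.75 × 4.3012) = 32.980 MJ m⁻² d⁻¹

33 MJ m⁻² d⁻¹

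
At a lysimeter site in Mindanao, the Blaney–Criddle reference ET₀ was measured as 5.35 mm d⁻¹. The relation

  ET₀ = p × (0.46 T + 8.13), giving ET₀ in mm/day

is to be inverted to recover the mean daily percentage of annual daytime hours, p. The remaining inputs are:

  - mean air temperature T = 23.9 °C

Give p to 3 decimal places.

p = ET₀ / (0.46 T + 8.13) = 5.35 / (0.46 × 23.9 + 8.13) = 5.35 / 19.124 = 0.2798

0.280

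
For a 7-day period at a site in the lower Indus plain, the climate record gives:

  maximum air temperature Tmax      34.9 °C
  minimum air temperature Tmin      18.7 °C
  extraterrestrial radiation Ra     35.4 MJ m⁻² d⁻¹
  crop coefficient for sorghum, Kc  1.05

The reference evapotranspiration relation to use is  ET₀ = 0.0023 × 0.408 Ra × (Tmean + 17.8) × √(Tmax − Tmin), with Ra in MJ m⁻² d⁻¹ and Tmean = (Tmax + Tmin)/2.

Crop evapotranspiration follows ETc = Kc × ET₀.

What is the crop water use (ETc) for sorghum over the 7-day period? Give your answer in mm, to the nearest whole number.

44 mm

Tmean = (34.9 + 18.7)/2 = 26.80 °C
0.408 Ra = 0.408 × 35.4 = 14.4432 mm/d equivalent
ET₀ = 0.0023 × 14.4432 × (26.80 + 17.8) × √16.2 = 0.0023 × 14.4432 × 44.60 × 4.0249 = 5.9632 mm/d
ETc = Kc × ET₀ = 1.05 × 5.9632 = 6.2614 mm/d
Over 7 days: 6.2614 × 7 = 43.830 mm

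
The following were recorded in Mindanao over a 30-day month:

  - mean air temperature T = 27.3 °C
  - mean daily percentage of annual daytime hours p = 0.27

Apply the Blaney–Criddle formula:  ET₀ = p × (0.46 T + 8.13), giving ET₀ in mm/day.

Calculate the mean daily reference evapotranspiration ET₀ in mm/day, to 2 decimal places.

5.59 mm/day

ET₀ = 0.27 × (0.46 × 27.3 + 8.13) = 0.27 × 20.688 = 5.5858 mm/d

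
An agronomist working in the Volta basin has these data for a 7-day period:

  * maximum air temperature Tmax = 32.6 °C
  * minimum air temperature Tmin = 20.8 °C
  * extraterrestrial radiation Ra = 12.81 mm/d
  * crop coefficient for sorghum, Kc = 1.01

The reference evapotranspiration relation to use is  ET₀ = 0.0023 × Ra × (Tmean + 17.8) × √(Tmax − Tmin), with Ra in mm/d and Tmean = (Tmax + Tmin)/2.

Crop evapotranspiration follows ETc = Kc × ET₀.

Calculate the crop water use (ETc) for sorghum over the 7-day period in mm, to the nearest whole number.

Tmean = (32.6 + 20.8)/2 = 26.70 °C
ET₀ = 0.0023 × 12.81 × (26.70 + 17.8) × √11.8 = 0.0023 × 12.81 × 44.50 × 3.4351 = 4.5038 mm/d
ETc = Kc × ET₀ = 1.01 × 4.5038 = 4.5488 mm/d
Over 7 days: 4.5488 × 7 = 31.842 mm

32 mm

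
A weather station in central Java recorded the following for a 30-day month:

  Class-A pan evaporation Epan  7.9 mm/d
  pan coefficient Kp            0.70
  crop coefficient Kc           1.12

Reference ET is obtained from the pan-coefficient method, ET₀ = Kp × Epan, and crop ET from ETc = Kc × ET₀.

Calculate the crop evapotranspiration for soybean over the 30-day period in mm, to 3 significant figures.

186 mm

ET₀ = 0.70 × 7.9 = 5.5300 mm/d
ETc = Kc × ET₀ = 1.12 × 5.5300 = 6.1936 mm/d
Over 30 days: 6.1936 × 30 = 185.808 mm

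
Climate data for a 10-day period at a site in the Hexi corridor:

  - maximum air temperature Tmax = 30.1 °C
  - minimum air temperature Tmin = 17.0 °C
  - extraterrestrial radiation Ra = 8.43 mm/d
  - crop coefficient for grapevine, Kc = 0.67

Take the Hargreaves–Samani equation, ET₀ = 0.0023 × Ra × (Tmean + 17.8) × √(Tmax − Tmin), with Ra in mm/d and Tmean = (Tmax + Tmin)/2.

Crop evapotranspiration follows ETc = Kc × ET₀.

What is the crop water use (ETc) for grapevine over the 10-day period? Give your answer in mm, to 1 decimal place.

Tmean = (30.1 + 17.0)/2 = 23.55 °C
ET₀ = 0.0023 × 8.43 × (23.55 + 17.8) × √13.1 = 0.0023 × 8.43 × 41.35 × 3.6194 = 2.9018 mm/d
ETc = Kc × ET₀ = 0.67 × 2.9018 = 1.9442 mm/d
Over 10 days: 1.9442 × 10 = 19.442 mm

19.4 mm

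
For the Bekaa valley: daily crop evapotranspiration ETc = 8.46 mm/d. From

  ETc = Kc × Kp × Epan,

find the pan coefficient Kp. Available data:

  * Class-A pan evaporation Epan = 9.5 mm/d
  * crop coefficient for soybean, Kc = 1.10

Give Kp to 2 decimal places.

ETc = Kc × Kp × Epan  ⇒  Kp = ETc / (Kc × Epan)
Kp = 8.46 / (1.10 × 9.5) = 8.46 / 10.450 = 0.8096

0.81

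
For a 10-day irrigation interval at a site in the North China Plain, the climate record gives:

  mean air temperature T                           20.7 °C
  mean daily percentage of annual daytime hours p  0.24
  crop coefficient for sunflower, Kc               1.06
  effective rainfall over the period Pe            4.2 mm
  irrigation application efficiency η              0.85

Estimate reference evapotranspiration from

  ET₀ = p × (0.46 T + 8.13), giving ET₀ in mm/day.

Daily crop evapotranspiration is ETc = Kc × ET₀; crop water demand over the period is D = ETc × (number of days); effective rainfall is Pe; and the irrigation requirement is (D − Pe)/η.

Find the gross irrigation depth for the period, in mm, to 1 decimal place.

ET₀ = 0.24 × (0.46 × 20.7 + 8.13) = 0.24 × 17.652 = 4.2365 mm/d
ETc = Kc × ET₀ = 1.06 × 4.2365 = 4.4907 mm/d
Crop demand D = ETc × 10 d = 4.4907 × 10 = 44.907 mm
D − Pe = 44.907 − 4.2 = 40.707 mm
Gross irrigation = 40.707 / 0.85 = 47.891 mm

47.9 mm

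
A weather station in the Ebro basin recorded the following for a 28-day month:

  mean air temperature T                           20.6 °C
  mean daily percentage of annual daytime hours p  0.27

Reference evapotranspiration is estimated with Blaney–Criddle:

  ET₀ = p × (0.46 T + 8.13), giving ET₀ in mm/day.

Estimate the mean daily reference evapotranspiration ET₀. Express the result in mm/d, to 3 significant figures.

4.75 mm/d

ET₀ = 0.27 × (0.46 × 20.6 + 8.13) = 0.27 × 17.606 = 4.7536 mm/d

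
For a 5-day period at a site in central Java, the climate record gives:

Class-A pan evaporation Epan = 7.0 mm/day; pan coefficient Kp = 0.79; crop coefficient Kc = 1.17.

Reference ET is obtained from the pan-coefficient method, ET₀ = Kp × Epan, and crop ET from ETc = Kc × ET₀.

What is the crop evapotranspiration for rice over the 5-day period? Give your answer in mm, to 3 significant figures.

ET₀ = 0.79 × 7.0 = 5.5300 mm/d
ETc = Kc × ET₀ = 1.17 × 5.5300 = 6.4701 mm/d
Over 5 days: 6.4701 × 5 = 32.351 mm

32.4 mm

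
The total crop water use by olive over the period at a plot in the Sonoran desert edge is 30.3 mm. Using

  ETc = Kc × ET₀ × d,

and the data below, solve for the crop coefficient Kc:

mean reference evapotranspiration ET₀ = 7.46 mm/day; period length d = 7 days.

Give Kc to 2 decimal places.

ETc = Kc × ET₀ × d  ⇒  Kc = ETc / (ET₀ × d)
Kc = 30.3 / (7.46 × 7) = 30.3 / 52.22 = 0.5802

0.58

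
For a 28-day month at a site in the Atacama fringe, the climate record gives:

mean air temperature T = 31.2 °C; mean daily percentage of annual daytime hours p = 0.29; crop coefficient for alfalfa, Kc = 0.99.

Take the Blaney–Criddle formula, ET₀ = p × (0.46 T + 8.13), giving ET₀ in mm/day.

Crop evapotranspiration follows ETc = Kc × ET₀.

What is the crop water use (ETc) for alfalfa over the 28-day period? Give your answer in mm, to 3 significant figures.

ET₀ = 0.29 × (0.46 × 31.2 + 8.13) = 0.29 × 22.482 = 6.5198 mm/d
ETc = Kc × ET₀ = 0.99 × 6.5198 = 6.4546 mm/d
Over 28 days: 6.4546 × 28 = 180.729 mm

181 mm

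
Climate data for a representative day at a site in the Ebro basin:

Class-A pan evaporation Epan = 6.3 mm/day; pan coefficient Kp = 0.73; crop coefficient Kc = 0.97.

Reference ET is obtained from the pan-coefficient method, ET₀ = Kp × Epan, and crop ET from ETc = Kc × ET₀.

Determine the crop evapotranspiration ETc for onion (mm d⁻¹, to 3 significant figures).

4.46 mm d⁻¹

ET₀ = 0.73 × 6.3 = 4.5990 mm/d
ETc = Kc × ET₀ = 0.97 × 4.5990 = 4.4610 mm/d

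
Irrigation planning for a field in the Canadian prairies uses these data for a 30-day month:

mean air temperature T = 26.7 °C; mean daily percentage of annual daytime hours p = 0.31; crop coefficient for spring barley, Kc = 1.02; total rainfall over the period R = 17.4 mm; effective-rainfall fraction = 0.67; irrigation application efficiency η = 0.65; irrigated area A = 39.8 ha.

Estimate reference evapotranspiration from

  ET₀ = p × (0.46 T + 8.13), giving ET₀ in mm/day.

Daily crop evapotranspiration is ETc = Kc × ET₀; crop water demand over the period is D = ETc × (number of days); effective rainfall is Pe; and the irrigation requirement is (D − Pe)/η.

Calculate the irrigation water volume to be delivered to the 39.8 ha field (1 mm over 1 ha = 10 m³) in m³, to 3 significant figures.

ET₀ = 0.31 × (0.46 × 26.7 + 8.13) = 0.31 × 20.412 = 6.3277 mm/d
ETc = Kc × ET₀ = 1.02 × 6.3277 = 6.4543 mm/d
Crop demand D = ETc × 30 d = 6.4543 × 30 = 193.629 mm
Pe = 0.67 × 17.4 = 11.658 mm
D − Pe = 193.629 − 11.658 = 181.971 mm
Gross irrigation = 181.971 / 0.65 = 279.955 mm
Volume = 279.955 mm × 39.8 ha × 10 = 111422.1 m³

111000 m³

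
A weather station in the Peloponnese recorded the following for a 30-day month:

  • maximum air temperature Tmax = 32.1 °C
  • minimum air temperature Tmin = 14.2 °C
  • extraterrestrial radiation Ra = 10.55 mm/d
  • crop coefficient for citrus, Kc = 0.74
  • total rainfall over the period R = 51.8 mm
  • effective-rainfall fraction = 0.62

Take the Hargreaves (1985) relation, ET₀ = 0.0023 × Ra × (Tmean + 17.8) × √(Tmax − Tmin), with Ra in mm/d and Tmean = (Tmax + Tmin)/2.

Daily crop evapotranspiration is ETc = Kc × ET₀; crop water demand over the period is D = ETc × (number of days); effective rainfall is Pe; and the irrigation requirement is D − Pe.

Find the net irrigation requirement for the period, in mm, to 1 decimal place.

Tmean = (32.1 + 14.2)/2 = 23.15 °C
ET₀ = 0.0023 × 10.55 × (23.15 + 17.8) × √17.9 = 0.0023 × 10.55 × 40.95 × 4.2308 = 4.2039 mm/d
ETc = Kc × ET₀ = 0.74 × 4.2039 = 3.1109 mm/d
Crop demand D = ETc × 30 d = 3.1109 × 30 = 93.327 mm
Pe = 0.62 × 51.8 = 32.116 mm
D − Pe = 93.327 − 32.116 = 61.211 mm

61.2 mm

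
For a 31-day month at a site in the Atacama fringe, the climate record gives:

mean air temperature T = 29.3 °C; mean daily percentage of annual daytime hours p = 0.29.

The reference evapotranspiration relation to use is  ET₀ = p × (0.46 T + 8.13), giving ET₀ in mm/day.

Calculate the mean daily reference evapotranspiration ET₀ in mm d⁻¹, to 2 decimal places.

6.27 mm d⁻¹

ET₀ = 0.29 × (0.46 × 29.3 + 8.13) = 0.29 × 21.608 = 6.2663 mm/d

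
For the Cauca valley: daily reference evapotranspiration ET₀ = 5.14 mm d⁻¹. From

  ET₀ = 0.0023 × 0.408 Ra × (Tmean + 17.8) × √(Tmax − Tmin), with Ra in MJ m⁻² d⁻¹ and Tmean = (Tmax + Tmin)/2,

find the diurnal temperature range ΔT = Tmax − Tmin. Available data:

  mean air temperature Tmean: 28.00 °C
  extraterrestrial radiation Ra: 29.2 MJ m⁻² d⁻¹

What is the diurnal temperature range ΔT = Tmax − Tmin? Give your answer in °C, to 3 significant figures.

16.8 °C

√ΔT = ET₀ / [0.0023 × 0.408 × Ra × (Tmean+17.8)] = 5.14 / (0.0023 × 11.9136 × 45.80) = 4.0957
ΔT = 4.0957² = 16.775 °C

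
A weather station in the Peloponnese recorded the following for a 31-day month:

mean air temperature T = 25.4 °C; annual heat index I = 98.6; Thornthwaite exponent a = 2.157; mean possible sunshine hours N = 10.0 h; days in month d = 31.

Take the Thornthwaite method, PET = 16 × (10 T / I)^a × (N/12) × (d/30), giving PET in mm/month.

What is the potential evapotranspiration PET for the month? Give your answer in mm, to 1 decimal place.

10T/I = 10 × 25.4 / 98.6 = 2.5761
(10T/I)^a = 2.5761^2.157 = 7.6992
Uncorrected PET = 16 × 7.6992 = 123.187 mm
Correction = (N/12)(d/30) = (10.0/12)(31/30) = 0.8611
PET = 123.187 × 0.8611 = 106.076 mm/month

106.1 mm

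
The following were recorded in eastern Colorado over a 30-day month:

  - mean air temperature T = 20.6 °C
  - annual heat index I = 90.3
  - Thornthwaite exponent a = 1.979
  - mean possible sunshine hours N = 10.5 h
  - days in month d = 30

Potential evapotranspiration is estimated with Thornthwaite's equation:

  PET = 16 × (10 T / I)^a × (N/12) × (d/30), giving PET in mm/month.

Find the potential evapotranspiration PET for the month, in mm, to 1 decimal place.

71.6 mm

10T/I = 10 × 20.6 / 90.3 = 2.2813
(10T/I)^a = 2.2813^1.979 = 5.1150
Uncorrected PET = 16 × 5.1150 = 81.840 mm
Correction = (N/12)(d/30) = (10.5/12)(30/30) = 0.8750
PET = 81.840 × 0.8750 = 71.610 mm/month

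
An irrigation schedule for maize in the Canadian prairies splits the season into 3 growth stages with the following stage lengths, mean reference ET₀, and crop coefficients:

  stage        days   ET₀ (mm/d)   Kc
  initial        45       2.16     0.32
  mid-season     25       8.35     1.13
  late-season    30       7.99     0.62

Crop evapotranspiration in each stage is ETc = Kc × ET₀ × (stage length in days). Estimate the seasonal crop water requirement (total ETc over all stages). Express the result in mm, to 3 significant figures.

initial: 0.32 × 2.16 × 45 = 31.10 mm
mid-season: 1.13 × 8.35 × 25 = 235.89 mm
late-season: 0.62 × 7.99 × 30 = 148.61 mm
Seasonal total = 415.60 mm

416 mm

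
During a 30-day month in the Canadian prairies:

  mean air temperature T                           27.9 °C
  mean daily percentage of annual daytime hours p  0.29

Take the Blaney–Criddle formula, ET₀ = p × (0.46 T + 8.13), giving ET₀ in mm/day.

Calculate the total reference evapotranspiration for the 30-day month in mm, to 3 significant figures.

ET₀ = 0.29 × (0.46 × 27.9 + 8.13) = 0.29 × 20.964 = 6.0796 mm/d
Monthly total = 6.0796 × 30 = 182.388 mm

182 mm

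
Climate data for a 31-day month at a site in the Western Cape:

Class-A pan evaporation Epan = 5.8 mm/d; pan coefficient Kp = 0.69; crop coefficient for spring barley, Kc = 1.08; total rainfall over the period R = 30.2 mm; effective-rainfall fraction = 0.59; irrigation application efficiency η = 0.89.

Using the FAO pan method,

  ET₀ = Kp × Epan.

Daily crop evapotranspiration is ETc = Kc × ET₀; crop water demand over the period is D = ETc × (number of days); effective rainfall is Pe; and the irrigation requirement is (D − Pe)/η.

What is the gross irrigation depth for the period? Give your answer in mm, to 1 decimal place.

130.5 mm

ET₀ = 0.69 × 5.8 = 4.0020 mm/d
ETc = Kc × ET₀ = 1.08 × 4.0020 = 4.3222 mm/d
Crop demand D = ETc × 31 d = 4.3222 × 31 = 133.988 mm
Pe = 0.59 × 30.2 = 17.818 mm
D − Pe = 133.988 − 17.818 = 116.170 mm
Gross irrigation = 116.170 / 0.89 = 130.528 mm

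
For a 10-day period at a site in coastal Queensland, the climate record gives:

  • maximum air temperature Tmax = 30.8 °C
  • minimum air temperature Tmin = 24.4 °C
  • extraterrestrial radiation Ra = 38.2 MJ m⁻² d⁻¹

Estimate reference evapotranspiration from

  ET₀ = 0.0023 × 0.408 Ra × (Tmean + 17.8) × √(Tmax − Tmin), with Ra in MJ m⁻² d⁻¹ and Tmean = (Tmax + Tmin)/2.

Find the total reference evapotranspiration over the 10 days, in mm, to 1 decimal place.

41.2 mm

Tmean = (30.8 + 24.4)/2 = 27.60 °C
0.408 Ra = 0.408 × 38.2 = 15.5856 mm/d equivalent
ET₀ = 0.0023 × 15.5856 × (27.60 + 17.8) × √6.4 = 0.0023 × 15.5856 × 45.40 × 2.5298 = 4.1171 mm/d
Over 10 days: 4.1171 × 10 = 41.171 mm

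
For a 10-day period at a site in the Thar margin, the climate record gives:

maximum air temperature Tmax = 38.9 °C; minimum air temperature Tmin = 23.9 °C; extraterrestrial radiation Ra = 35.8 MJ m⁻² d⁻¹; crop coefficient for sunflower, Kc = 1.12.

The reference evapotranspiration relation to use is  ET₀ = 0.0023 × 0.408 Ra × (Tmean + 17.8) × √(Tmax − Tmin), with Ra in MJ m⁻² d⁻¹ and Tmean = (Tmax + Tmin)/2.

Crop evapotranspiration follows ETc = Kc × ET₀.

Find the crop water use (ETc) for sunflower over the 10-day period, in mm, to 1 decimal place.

Tmean = (38.9 + 23.9)/2 = 31.40 °C
0.408 Ra = 0.408 × 35.8 = 14.6064 mm/d equivalent
ET₀ = 0.0023 × 14.6064 × (31.40 + 17.8) × √15.0 = 0.0023 × 14.6064 × 49.20 × 3.8730 = 6.4015 mm/d
ETc = Kc × ET₀ = 1.12 × 6.4015 = 7.1697 mm/d
Over 10 days: 7.1697 × 10 = 71.697 mm

71.7 mm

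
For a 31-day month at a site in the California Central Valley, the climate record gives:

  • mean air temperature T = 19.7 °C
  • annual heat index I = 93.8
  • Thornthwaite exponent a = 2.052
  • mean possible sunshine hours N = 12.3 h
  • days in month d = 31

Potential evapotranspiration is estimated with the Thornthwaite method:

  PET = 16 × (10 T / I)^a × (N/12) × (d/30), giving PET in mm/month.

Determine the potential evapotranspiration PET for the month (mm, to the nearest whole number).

10T/I = 10 × 19.7 / 93.8 = 2.1002
(10T/I)^a = 2.1002^2.052 = 4.5844
Uncorrected PET = 16 × 4.5844 = 73.350 mm
Correction = (N/12)(d/30) = (12.3/12)(31/30) = 1.0592
PET = 73.350 × 1.0592 = 77.692 mm/month

78 mm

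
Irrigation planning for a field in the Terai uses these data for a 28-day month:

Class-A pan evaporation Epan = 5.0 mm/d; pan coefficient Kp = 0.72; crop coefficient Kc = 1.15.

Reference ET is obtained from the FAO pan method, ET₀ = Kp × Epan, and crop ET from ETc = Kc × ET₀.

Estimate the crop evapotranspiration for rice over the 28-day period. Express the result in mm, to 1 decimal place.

ET₀ = 0.72 × 5.0 = 3.6000 mm/d
ETc = Kc × ET₀ = 1.15 × 3.6000 = 4.1400 mm/d
Over 28 days: 4.1400 × 28 = 115.920 mm

115.9 mm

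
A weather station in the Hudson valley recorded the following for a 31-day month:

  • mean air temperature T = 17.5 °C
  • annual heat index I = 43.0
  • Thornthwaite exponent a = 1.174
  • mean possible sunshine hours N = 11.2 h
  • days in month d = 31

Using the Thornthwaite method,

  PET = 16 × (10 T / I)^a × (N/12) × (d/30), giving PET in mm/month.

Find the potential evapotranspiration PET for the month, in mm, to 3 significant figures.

10T/I = 10 × 17.5 / 43.0 = 4.0698
(10T/I)^a = 4.0698^1.174 = 5.1956
Uncorrected PET = 16 × 5.1956 = 83.130 mm
Correction = (N/12)(d/30) = (11.2/12)(31/30) = 0.9644
PET = 83.130 × 0.9644 = 80.171 mm/month

80.2 mm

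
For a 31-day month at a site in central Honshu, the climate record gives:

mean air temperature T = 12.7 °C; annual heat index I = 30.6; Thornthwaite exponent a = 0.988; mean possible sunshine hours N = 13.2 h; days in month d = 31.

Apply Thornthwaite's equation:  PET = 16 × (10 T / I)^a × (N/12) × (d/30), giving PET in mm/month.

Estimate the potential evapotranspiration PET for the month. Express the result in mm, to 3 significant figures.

10T/I = 10 × 12.7 / 30.6 = 4.1503
(10T/I)^a = 4.1503^0.988 = 4.0800
Uncorrected PET = 16 × 4.0800 = 65.280 mm
Correction = (N/12)(d/30) = (13.2/12)(31/30) = 1.1367
PET = 65.280 × 1.1367 = 74.204 mm/month

74.2 mm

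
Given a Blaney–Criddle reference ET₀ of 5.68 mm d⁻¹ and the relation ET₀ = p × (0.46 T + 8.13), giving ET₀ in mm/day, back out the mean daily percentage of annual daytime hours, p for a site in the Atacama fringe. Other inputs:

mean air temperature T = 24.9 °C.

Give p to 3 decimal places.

0.290

p = ET₀ / (0.46 T + 8.13) = 5.68 / (0.46 × 24.9 + 8.13) = 5.68 / 19.584 = 0.2900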